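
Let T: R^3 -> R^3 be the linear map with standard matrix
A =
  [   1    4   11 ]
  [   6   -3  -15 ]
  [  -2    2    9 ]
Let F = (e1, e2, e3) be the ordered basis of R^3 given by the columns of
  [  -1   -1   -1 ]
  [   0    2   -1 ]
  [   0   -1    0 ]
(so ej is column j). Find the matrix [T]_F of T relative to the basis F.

The j-th column of [T]_F is [T(ej)]_F.
T(e1) = A e1 = (-1, -6, 2) = e1 - 2e2 + 2e3, so column 1 is (1, -2, 2).
Repeating for e2, e3 and assembling the columns gives [[1, -2, 2], [-2, 3, 0], [2, 3, 3]].

[[1, -2, 2], [-2, 3, 0], [2, 3, 3]]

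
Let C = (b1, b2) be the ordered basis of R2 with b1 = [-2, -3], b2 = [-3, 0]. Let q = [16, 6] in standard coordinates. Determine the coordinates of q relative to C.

[-2, -4]

[q]_C is the unique c with M c = q, where M has columns b1, b2.
System: -2c_1 - 3c_2 = 16, -3c_1 + 0c_2 = 6; solving gives c_1 = -2, c_2 = -4.
Check: -2b1 - 4b2 = [16, 6].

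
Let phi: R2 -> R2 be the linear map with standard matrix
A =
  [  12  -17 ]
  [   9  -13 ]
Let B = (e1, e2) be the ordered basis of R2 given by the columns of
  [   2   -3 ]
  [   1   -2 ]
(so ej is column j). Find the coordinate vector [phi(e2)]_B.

Column 2 of [phi]_B is the B-coordinate vector of phi(e2).
In standard coordinates phi(e2) = A e2 = <-2, -1>.
Converting to B: <-2, -1> = -e1 + 0·e2, so the coordinate vector is <-1, 0>.

<-1, 0>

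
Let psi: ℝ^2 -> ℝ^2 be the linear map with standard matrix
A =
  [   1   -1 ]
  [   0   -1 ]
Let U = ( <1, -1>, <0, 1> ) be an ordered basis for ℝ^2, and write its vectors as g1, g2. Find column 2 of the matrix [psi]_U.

<-1, -2>

Column 2 of [psi]_U is the U-coordinate vector of psi(g2).
In standard coordinates psi(g2) = A g2 = <-1, -1>.
Converting to U: <-1, -1> = -g1 - 2g2, so the coordinate vector is <-1, -2>.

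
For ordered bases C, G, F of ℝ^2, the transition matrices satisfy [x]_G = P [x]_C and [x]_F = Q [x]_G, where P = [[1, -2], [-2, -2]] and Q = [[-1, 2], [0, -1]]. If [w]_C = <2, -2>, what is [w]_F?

<-6, 0>

First [w]_G = P [w]_C = <6, 0>.
Then [w]_F = Q [w]_G = <-6, 0>.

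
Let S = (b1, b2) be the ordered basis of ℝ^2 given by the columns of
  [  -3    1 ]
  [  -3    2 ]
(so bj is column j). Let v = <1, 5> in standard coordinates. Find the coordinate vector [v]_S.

[v]_S is the unique c with M c = v, where M has columns b1, b2.
System: -3c_1 + c_2 = 1, -3c_1 + 2c_2 = 5; solving gives c_1 = 1, c_2 = 4.
Check: b1 + 4b2 = <1, 5>.

<1, 4>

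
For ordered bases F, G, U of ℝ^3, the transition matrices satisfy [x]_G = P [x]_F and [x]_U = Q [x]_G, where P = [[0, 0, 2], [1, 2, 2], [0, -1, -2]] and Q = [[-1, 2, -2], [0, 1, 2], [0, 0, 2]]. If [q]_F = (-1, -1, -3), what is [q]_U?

Apply P to get G-coordinates (-6, -9, 7), then Q to get U-coordinates.
The result is [q]_U = (-26, 5, 14).

(-26, 5, 14)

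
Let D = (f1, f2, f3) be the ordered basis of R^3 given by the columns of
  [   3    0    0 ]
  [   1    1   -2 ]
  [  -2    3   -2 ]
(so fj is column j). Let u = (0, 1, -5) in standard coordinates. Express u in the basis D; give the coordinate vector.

(0, -3, -2)

Write u = c_1 f1 + ... + c_3 f3 and solve for the c_i.
Solving this 3x3 system gives c = (0, -3, -2).
Check: 0·f1 - 3f2 - 2f3 = (0, 1, -5).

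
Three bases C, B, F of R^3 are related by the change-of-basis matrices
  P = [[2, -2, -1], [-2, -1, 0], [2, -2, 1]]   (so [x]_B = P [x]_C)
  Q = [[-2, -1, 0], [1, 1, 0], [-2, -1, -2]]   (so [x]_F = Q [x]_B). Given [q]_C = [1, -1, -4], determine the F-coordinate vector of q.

[-15, 7, -15]

First [q]_B = P [q]_C = [8, -1, 0].
Then [q]_F = Q [q]_B = [-15, 7, -15].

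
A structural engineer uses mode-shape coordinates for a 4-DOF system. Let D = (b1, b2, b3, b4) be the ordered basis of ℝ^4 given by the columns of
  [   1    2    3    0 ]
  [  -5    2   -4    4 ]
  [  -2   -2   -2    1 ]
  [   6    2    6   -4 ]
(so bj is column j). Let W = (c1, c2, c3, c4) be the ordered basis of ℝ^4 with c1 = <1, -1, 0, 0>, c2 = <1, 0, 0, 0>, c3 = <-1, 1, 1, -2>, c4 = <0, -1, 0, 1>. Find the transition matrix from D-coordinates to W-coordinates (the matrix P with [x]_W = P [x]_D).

[[1, -2, 0, -1], [-2, 2, 1, 2], [-2, -2, -2, 1], [2, -2, 2, -2]]

Column j of P is [bj]_W, since P maps D-coordinates to W-coordinates.
Expressing b1 in W: b1 = c1 - 2c2 - 2c3 + 2c4, so column 1 of P is <1, -2, -2, 2>.
Doing the same for each bj gives P = [[1, -2, 0, -1], [-2, 2, 1, 2], [-2, -2, -2, 1], [2, -2, 2, -2]].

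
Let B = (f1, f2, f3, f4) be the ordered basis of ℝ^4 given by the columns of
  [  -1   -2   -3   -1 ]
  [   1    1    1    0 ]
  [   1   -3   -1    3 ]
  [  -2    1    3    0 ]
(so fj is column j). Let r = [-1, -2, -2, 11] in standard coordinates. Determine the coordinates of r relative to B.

[-3, -1, 2, 0]

We seek scalars with c_1 f1 + ... + c_4 f4 = r; equivalently solve M c = r where the columns of M are f1, ..., f4.
Solving this 4x4 system gives c = (-3, -1, 2, 0).
Check: -3f1 - f2 + 2f3 + 0·f4 = [-1, -2, -2, 11].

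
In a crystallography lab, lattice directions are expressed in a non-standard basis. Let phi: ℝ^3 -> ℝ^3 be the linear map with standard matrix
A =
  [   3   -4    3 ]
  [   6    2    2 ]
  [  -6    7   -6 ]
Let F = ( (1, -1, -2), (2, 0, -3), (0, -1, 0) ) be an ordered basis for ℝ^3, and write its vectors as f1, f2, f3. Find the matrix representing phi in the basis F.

With P the matrix whose columns are f1, ..., f3, [phi]_F = P^(-1) A P.
Column by column: phi(f1) = A f1 = (1, 0, -1); its F-coordinates (-1, 1, 1) give column 1.
Continuing for each basis vector yields [phi]_F = [[-1, -3, 2], [1, 0, 1], [1, -3, 0]].

[[-1, -3, 2], [1, 0, 1], [1, -3, 0]]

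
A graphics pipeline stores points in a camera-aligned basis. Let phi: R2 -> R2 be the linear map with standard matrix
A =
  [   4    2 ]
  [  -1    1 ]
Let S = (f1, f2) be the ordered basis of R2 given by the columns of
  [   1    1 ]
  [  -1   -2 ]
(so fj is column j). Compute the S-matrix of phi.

Let P have columns f1, f2. Then [phi]_S = P^(-1) A P.
Here det P = -1, so P^(-1) is integer; computing A P first and then P^(-1)(A P) gives [[2, -3], [0, 3]].

[[2, -3], [0, 3]]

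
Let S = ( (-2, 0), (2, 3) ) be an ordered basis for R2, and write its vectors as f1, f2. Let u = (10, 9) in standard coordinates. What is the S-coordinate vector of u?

Write u = c_1 f1 + c_2 f2 and solve for the c_i.
System: -2c_1 + 2c_2 = 10, 0c_1 + 3c_2 = 9; solving gives c_1 = -2, c_2 = 3.
Check: -2f1 + 3f2 = (10, 9).

(-2, 3)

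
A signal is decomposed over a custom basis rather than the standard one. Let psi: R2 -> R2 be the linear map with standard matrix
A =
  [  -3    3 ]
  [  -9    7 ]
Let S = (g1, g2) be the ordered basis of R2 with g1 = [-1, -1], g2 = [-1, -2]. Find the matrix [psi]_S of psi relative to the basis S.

The j-th column of [psi]_S is [psi(gj)]_S.
psi(g1) = A g1 = [0, 2] = 2g1 - 2g2, so column 1 is [2, -2].
Repeating for g2 and assembling the columns gives [[2, 1], [-2, 2]].

[[2, 1], [-2, 2]]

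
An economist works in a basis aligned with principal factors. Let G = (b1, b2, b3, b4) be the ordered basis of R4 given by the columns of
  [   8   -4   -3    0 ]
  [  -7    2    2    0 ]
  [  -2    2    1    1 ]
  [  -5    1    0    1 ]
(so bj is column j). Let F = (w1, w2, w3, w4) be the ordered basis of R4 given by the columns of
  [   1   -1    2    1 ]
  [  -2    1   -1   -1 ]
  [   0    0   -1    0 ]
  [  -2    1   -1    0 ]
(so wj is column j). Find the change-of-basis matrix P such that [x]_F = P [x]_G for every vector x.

[[1, 0, 0, -1], [-1, -1, -1, -2], [2, -2, -1, -1], [2, -1, -2, 1]]

Let M have columns bj and N have columns wj. Then for every x, N [x]_F = x = M [x]_G, so P = N^(-1) M.
Since det N = 1, N^(-1) has integer entries; multiplying gives P = [[1, 0, 0, -1], [-1, -1, -1, -2], [2, -2, -1, -1], [2, -1, -2, 1]].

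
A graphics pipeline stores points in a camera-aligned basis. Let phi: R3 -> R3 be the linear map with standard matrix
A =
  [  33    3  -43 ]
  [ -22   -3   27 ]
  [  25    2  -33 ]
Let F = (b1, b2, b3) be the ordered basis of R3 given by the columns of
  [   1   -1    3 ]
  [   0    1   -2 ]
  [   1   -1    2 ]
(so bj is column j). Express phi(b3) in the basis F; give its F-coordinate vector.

Column 3 of [phi]_F is the F-coordinate vector of phi(b3).
In standard coordinates phi(b3) = A b3 = <7, -6, 5>.
Converting to F: <7, -6, 5> = -b1 - 2b2 + 2b3, so the coordinate vector is <-1, -2, 2>.

<-1, -2, 2>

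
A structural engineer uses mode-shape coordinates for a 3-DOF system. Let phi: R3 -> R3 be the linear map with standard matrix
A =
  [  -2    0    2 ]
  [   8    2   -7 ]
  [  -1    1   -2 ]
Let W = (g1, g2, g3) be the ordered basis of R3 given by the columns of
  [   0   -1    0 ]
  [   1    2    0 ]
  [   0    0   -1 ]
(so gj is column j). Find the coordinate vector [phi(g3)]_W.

Compute phi(g3) = A g3 = [-2, 7, 2] in standard coordinates.
Then write this in W-coordinates: solve for y in y_1 g1 + ... + y_3 g3 = [-2, 7, 2].
This gives y = [3, 2, -2], which is column 3 of [phi]_W.

[3, 2, -2]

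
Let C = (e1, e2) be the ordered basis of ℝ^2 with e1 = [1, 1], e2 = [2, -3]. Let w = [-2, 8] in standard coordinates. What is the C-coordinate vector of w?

[w]_C is the unique c with M c = w, where M has columns e1, e2.
System: c_1 + 2c_2 = -2, c_1 - 3c_2 = 8; solving gives c_1 = 2, c_2 = -2.
Check: 2e1 - 2e2 = [-2, 8].

[2, -2]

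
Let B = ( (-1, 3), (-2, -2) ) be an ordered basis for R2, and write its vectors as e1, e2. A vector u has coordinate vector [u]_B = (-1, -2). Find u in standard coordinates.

(5, 1)

The coordinates say u = -e1 - 2e2; adding the scaled basis vectors gives (5, 1).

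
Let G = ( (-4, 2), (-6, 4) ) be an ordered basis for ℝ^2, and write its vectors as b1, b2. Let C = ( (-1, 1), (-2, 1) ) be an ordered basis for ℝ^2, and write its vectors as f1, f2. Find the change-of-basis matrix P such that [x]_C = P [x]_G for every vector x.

Column j of P is [bj]_C, since P maps G-coordinates to C-coordinates.
Expressing b1 in C: b1 = 0·f1 + 2f2, so column 1 of P is (0, 2).
Doing the same for each bj gives P = [[0, 2], [2, 2]].

[[0, 2], [2, 2]]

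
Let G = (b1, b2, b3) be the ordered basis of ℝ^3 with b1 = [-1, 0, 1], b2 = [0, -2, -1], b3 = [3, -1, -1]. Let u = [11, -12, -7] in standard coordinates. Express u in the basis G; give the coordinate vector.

[1, 4, 4]

We seek scalars with c_1 b1 + ... + c_3 b3 = u; equivalently solve M c = u where the columns of M are b1, ..., b3.
Row-reducing the augmented matrix [M | u] gives c = (1, 4, 4).
Check: b1 + 4b2 + 4b3 = [11, -12, -7].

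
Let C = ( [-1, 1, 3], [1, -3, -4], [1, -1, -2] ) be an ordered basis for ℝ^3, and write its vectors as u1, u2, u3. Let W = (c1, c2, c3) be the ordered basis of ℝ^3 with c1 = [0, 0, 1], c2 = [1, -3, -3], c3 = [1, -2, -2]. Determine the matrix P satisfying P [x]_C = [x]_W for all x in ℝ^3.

Column j of P is [uj]_W, since P maps C-coordinates to W-coordinates.
Expressing u1 in W: u1 = 2c1 + c2 - 2c3, so column 1 of P is [2, 1, -2].
Doing the same for each uj gives P = [[2, -1, -1], [1, 1, -1], [-2, 0, 2]].

[[2, -1, -1], [1, 1, -1], [-2, 0, 2]]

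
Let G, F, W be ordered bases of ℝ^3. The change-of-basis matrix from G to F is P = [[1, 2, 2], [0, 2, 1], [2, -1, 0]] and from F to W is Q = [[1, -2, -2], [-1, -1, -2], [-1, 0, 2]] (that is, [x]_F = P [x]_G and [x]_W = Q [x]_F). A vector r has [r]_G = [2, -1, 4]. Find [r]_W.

Apply P to get F-coordinates [8, 2, 5], then Q to get W-coordinates.
The result is [r]_W = [-6, -20, 2].

[-6, -20, 2]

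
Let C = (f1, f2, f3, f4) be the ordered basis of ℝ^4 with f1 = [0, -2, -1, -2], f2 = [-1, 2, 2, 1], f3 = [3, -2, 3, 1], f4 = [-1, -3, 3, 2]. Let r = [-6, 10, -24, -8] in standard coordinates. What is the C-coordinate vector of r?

We seek scalars with c_1 f1 + ... + c_4 f4 = r; equivalently solve M c = r where the columns of M are f1, ..., f4.
Gaussian elimination on [M | r] yields c = (-2, -4, -4, -2).
Check: -2f1 - 4f2 - 4f3 - 2f4 = [-6, 10, -24, -8].

[-2, -4, -4, -2]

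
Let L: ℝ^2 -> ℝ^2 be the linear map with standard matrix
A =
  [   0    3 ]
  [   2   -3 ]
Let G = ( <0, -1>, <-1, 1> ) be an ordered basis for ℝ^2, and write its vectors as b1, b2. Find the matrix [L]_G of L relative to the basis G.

With P the matrix whose columns are b1, b2, [L]_G = P^(-1) A P.
Column by column: L(b1) = A b1 = <-3, 3>; its G-coordinates <0, 3> give column 1.
Continuing for each basis vector yields [L]_G = [[0, 2], [3, -3]].

[[0, 2], [3, -3]]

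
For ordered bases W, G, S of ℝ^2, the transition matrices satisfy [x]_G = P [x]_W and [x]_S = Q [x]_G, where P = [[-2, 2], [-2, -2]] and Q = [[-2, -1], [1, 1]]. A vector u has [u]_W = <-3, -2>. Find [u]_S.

First [u]_G = P [u]_W = <2, 10>.
Then [u]_S = Q [u]_G = <-14, 12>.

<-14, 12>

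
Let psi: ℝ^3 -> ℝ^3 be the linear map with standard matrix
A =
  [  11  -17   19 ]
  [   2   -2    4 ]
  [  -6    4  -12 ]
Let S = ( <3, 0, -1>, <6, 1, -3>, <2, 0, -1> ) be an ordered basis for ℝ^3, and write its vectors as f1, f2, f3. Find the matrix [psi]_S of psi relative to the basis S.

With P the matrix whose columns are f1, ..., f3, [psi]_S = P^(-1) A P.
Column by column: psi(f1) = A f1 = <14, 2, -6>; its S-coordinates <2, 2, -2> give column 1.
Continuing for each basis vector yields [psi]_S = [[2, 0, 3], [2, -2, 0], [-2, 2, -3]].

[[2, 0, 3], [2, -2, 0], [-2, 2, -3]]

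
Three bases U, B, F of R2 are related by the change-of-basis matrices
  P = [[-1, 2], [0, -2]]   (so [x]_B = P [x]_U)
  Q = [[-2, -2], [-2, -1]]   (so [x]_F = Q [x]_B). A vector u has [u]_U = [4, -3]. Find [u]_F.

Apply P to get B-coordinates [-10, 6], then Q to get F-coordinates.
The result is [u]_F = [8, 14].

[8, 14]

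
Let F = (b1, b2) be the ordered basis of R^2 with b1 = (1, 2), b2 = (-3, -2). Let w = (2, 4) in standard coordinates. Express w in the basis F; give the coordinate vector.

We seek scalars with c_1 b1 + c_2 b2 = w; equivalently solve M c = w where the columns of M are b1, b2.
System: c_1 - 3c_2 = 2, 2c_1 - 2c_2 = 4; solving gives c_1 = 2, c_2 = 0.
Check: 2b1 + 0·b2 = (2, 4).

(2, 0)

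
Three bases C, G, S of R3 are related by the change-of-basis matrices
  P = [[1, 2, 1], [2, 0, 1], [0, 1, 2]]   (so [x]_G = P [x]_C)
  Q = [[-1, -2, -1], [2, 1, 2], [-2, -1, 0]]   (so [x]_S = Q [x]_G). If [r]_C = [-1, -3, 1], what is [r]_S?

First [r]_G = P [r]_C = [-6, -1, -1].
Then [r]_S = Q [r]_G = [9, -15, 13].

[9, -15, 13]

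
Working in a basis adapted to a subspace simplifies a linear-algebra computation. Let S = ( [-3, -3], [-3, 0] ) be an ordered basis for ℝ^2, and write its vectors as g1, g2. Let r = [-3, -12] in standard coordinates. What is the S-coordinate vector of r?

Write r = c_1 g1 + c_2 g2 and solve for the c_i.
System: -3c_1 - 3c_2 = -3, -3c_1 + 0c_2 = -12; solving gives c_1 = 4, c_2 = -3.
Check: 4g1 - 3g2 = [-3, -12].

[4, -3]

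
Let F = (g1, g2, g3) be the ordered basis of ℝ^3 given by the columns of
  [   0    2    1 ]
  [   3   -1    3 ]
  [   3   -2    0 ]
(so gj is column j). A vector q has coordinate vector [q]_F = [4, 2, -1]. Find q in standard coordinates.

[3, 7, 8]

By definition q = 4g1 + 2g2 - g3.
Summing componentwise gives [3, 7, 8].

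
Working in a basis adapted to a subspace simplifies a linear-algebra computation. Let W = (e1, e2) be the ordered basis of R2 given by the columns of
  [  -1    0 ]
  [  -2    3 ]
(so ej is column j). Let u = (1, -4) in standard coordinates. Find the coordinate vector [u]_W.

(-1, -2)

Write u = c_1 e1 + c_2 e2 and solve for the c_i.
System: -c_1 + 0c_2 = 1, -2c_1 + 3c_2 = -4; solving gives c_1 = -1, c_2 = -2.
Check: -e1 - 2e2 = (1, -4).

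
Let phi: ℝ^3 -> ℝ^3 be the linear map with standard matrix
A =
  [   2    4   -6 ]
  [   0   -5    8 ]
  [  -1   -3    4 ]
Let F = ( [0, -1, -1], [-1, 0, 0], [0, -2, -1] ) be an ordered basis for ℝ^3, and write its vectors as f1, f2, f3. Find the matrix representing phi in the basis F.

The j-th column of [phi]_F is [phi(fj)]_F.
phi(f1) = A f1 = [2, -3, -1] = -f1 - 2f2 + 2f3, so column 1 is [-1, -2, 2].
Repeating for f2, f3 and assembling the columns gives [[-1, -2, -2], [-2, 2, 2], [2, 1, 0]].

[[-1, -2, -2], [-2, 2, 2], [2, 1, 0]]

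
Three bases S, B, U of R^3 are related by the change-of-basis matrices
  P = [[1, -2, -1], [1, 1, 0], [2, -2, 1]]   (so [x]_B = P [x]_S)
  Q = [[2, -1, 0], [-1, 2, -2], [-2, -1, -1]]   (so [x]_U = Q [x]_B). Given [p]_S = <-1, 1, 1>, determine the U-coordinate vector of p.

Apply P to get B-coordinates <-4, 0, -3>, then Q to get U-coordinates.
The result is [p]_U = <-8, 10, 11>.

<-8, 10, 11>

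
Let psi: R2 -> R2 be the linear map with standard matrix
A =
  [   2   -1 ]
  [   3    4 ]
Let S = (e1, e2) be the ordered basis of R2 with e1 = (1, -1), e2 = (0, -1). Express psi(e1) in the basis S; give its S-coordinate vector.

Compute psi(e1) = A e1 = (3, -1) in standard coordinates.
Then write this in S-coordinates: solve for y in y_1 e1 + y_2 e2 = (3, -1).
This gives y = (3, -2), which is column 1 of [psi]_S.

(3, -2)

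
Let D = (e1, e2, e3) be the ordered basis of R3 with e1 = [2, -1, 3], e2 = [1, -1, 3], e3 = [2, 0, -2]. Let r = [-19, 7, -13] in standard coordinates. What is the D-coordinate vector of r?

[r]_D is the unique c with M c = r, where M has columns e1, ..., e3.
Gaussian elimination on [M | r] yields c = (-4, -3, -4).
Check: -4e1 - 3e2 - 4e3 = [-19, 7, -13].

[-4, -3, -4]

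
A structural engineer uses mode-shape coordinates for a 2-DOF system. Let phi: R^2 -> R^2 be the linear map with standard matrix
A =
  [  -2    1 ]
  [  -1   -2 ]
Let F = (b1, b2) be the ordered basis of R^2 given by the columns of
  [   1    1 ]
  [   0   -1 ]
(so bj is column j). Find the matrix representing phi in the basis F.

The j-th column of [phi]_F is [phi(bj)]_F.
phi(b1) = A b1 = (-2, -1) = -3b1 + b2, so column 1 is (-3, 1).
Repeating for b2 and assembling the columns gives [[-3, -2], [1, -1]].

[[-3, -2], [1, -1]]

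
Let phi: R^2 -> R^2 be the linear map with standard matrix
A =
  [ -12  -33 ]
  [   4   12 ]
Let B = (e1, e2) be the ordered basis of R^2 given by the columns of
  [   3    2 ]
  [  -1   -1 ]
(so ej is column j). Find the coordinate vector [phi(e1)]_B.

Column 1 of [phi]_B is the B-coordinate vector of phi(e1).
In standard coordinates phi(e1) = A e1 = <-3, 0>.
Converting to B: <-3, 0> = -3e1 + 3e2, so the coordinate vector is <-3, 3>.

<-3, 3>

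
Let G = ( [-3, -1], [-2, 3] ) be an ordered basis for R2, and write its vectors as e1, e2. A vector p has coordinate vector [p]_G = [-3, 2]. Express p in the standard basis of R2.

By definition p = -3e1 + 2e2.
Summing componentwise gives [5, 9].

[5, 9]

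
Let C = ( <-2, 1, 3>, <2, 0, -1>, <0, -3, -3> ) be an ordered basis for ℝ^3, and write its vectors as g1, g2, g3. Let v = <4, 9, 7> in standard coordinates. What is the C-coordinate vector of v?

<0, 2, -3>

We seek scalars with c_1 g1 + ... + c_3 g3 = v; equivalently solve M c = v where the columns of M are g1, ..., g3.
Solving this 3x3 system gives c = (0, 2, -3).
Check: 0·g1 + 2g2 - 3g3 = <4, 9, 7>.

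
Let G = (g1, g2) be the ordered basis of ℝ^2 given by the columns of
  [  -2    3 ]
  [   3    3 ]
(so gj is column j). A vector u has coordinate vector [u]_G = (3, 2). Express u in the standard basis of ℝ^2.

(0, 15)

The coordinates say u = 3g1 + 2g2; adding the scaled basis vectors gives (0, 15).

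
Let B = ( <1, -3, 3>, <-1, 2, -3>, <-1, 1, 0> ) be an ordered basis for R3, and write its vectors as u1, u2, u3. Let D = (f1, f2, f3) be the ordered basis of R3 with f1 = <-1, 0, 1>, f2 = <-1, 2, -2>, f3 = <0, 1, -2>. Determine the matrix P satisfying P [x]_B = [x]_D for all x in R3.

[[1, 1, 0], [-2, 0, 1], [1, 2, -1]]

Let M have columns uj and N have columns fj. Then for every x, N [x]_D = x = M [x]_B, so P = N^(-1) M.
Since det N = 1, N^(-1) has integer entries; multiplying gives P = [[1, 1, 0], [-2, 0, 1], [1, 2, -1]].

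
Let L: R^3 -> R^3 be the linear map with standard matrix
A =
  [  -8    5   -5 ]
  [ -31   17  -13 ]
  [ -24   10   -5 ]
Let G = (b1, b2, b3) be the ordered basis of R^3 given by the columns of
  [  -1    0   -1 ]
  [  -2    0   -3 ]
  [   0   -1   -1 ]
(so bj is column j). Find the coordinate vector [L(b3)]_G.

Column 3 of [L]_G is the G-coordinate vector of L(b3).
In standard coordinates L(b3) = A b3 = (-2, -7, -1).
Converting to G: (-2, -7, -1) = -b1 - 2b2 + 3b3, so the coordinate vector is (-1, -2, 3).

(-1, -2, 3)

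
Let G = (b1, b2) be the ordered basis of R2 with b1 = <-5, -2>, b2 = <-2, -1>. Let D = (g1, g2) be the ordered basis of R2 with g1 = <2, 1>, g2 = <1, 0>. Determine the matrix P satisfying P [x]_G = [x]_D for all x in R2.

Take x = bj: its G-coordinates are the j-th standard unit vector, so P e_j — column j of P — equals [bj]_D.
b1 = -2g1 - g2, giving column 1 = <-2, -1>; repeating for each j gives P = [[-2, -1], [-1, 0]].

[[-2, -1], [-1, 0]]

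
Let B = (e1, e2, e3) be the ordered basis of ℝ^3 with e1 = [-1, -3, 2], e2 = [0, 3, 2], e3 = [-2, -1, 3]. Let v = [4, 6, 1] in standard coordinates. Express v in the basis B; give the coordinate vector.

[2, 3, -3]

Write v = c_1 e1 + ... + c_3 e3 and solve for the c_i.
Solving this 3x3 system gives c = (2, 3, -3).
Check: 2e1 + 3e2 - 3e3 = [4, 6, 1].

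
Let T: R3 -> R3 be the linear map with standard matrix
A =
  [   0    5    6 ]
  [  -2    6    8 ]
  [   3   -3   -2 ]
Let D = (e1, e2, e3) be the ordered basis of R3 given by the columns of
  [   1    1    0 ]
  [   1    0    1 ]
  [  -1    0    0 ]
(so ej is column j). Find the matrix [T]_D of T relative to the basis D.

The j-th column of [T]_D is [T(ej)]_D.
T(e1) = A e1 = <-1, -4, 2> = -2e1 + e2 - 2e3, so column 1 is <-2, 1, -2>.
Repeating for e2, e3 and assembling the columns gives [[-2, -3, 3], [1, 3, 2], [-2, 1, 3]].

[[-2, -3, 3], [1, 3, 2], [-2, 1, 3]]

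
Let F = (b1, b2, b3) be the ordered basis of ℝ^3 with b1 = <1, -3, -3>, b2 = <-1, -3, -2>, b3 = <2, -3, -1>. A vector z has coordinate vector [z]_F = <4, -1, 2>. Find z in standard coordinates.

The coordinates say z = 4b1 - b2 + 2b3; adding the scaled basis vectors gives <9, -15, -12>.

<9, -15, -12>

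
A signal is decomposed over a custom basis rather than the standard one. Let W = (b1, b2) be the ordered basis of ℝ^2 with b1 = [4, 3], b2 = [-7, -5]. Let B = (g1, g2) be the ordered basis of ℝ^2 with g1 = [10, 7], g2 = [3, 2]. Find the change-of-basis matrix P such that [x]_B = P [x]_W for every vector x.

[[1, -1], [-2, 1]]

Take x = bj: its W-coordinates are the j-th standard unit vector, so P e_j — column j of P — equals [bj]_B.
b1 = g1 - 2g2, giving column 1 = [1, -2]; repeating for each j gives P = [[1, -1], [-2, 1]].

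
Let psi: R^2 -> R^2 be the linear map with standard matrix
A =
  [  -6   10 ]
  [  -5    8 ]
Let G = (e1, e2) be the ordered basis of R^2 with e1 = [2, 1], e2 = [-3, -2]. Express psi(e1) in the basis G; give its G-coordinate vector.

Compute psi(e1) = A e1 = [-2, -2] in standard coordinates.
Then write this in G-coordinates: solve for y in y_1 e1 + y_2 e2 = [-2, -2].
This gives y = [2, 2], which is column 1 of [psi]_G.

[2, 2]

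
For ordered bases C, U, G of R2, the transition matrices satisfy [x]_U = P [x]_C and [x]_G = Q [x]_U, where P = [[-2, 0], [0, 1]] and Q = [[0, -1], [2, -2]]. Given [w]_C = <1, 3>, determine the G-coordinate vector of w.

<-3, -10>

Composing the changes, [w]_G = Q P [w]_C.
Q P = [[0, -1], [-4, -2]]; applying this to <1, 3> gives <-3, -10>.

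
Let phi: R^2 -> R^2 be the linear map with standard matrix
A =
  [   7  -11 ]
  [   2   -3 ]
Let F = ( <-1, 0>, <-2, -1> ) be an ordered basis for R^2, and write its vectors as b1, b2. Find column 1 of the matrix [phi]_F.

<3, 2>

Column 1 of [phi]_F is the F-coordinate vector of phi(b1).
In standard coordinates phi(b1) = A b1 = <-7, -2>.
Converting to F: <-7, -2> = 3b1 + 2b2, so the coordinate vector is <3, 2>.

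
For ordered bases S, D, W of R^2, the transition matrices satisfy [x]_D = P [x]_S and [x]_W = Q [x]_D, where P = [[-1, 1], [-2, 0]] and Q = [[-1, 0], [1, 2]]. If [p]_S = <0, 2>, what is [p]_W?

First [p]_D = P [p]_S = <2, 0>.
Then [p]_W = Q [p]_D = <-2, 2>.

<-2, 2>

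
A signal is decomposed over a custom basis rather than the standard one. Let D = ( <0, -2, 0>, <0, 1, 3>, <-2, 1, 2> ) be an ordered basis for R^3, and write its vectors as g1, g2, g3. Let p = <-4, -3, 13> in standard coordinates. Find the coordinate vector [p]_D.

<4, 3, 2>

[p]_D is the unique c with M c = p, where M has columns g1, ..., g3.
Gaussian elimination on [M | p] yields c = (4, 3, 2).
Check: 4g1 + 3g2 + 2g3 = <-4, -3, 13>.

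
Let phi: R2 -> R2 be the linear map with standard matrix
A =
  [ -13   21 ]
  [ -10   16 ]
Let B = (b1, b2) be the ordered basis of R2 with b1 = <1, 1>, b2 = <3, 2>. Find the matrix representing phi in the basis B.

Let P have columns b1, b2. Then [phi]_B = P^(-1) A P.
Here det P = -1, so P^(-1) is integer; computing A P first and then P^(-1)(A P) gives [[2, 0], [2, 1]].

[[2, 0], [2, 1]]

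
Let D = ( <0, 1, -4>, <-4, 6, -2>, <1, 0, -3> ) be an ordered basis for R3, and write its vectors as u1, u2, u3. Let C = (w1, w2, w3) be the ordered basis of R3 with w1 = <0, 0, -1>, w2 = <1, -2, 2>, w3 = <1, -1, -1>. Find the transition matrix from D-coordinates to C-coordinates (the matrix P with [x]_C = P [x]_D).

Column j of P is [uj]_C, since P maps D-coordinates to C-coordinates.
Expressing u1 in C: u1 = w1 - w2 + w3, so column 1 of P is <1, -1, 1>.
Doing the same for each uj gives P = [[1, 0, -1], [-1, -2, -1], [1, -2, 2]].

[[1, 0, -1], [-1, -2, -1], [1, -2, 2]]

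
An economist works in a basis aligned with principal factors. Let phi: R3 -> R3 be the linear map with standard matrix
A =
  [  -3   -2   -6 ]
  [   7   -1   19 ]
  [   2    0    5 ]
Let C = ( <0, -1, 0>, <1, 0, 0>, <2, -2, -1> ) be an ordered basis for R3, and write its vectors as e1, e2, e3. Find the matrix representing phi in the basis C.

[[-1, -3, 1], [2, 1, 2], [0, -2, 1]]

With P the matrix whose columns are e1, ..., e3, [phi]_C = P^(-1) A P.
Column by column: phi(e1) = A e1 = <2, 1, 0>; its C-coordinates <-1, 2, 0> give column 1.
Continuing for each basis vector yields [phi]_C = [[-1, -3, 1], [2, 1, 2], [0, -2, 1]].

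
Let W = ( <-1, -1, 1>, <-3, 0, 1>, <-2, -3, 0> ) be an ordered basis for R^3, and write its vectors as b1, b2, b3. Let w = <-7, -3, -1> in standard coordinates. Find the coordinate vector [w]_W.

Write w = c_1 b1 + ... + c_3 b3 and solve for the c_i.
Gaussian elimination on [M | w] yields c = (-3, 2, 2).
Check: -3b1 + 2b2 + 2b3 = <-7, -3, -1>.

<-3, 2, 2>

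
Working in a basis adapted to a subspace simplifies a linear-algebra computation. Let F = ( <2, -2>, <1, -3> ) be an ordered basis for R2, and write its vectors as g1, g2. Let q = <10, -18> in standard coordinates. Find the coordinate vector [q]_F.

Write q = c_1 g1 + c_2 g2 and solve for the c_i.
System: 2c_1 + c_2 = 10, -2c_1 - 3c_2 = -18; solving gives c_1 = 3, c_2 = 4.
Check: 3g1 + 4g2 = <10, -18>.

<3, 4>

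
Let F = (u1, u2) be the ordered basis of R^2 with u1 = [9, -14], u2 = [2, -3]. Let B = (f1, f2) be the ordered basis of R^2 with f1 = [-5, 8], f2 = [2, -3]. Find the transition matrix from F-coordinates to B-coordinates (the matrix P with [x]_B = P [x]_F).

[[-1, 0], [2, 1]]

Let M have columns uj and N have columns fj. Then for every x, N [x]_B = x = M [x]_F, so P = N^(-1) M.
Since det N = -1, N^(-1) has integer entries; multiplying gives P = [[-1, 0], [2, 1]].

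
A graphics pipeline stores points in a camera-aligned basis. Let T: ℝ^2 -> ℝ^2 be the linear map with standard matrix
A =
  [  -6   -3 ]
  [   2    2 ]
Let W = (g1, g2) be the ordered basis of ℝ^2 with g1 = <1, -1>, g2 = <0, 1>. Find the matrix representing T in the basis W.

[[-3, -3], [-3, -1]]

Let P have columns g1, g2. Then [T]_W = P^(-1) A P.
Here det P = 1, so P^(-1) is integer; computing A P first and then P^(-1)(A P) gives [[-3, -3], [-3, -1]].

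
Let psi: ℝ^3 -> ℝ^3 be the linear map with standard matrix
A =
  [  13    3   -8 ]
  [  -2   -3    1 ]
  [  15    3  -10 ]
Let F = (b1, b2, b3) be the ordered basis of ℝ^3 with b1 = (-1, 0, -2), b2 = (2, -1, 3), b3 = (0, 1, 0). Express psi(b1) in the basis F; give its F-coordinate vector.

Compute psi(b1) = A b1 = (3, 0, 5) in standard coordinates.
Then write this in F-coordinates: solve for y in y_1 b1 + ... + y_3 b3 = (3, 0, 5).
This gives y = (-1, 1, 1), which is column 1 of [psi]_F.

(-1, 1, 1)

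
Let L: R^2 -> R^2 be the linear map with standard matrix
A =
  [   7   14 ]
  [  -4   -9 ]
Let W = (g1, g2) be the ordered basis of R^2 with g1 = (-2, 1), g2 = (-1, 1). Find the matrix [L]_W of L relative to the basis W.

The j-th column of [L]_W is [L(gj)]_W.
L(g1) = A g1 = (0, -1) = g1 - 2g2, so column 1 is (1, -2).
Repeating for g2 and assembling the columns gives [[1, -2], [-2, -3]].

[[1, -2], [-2, -3]]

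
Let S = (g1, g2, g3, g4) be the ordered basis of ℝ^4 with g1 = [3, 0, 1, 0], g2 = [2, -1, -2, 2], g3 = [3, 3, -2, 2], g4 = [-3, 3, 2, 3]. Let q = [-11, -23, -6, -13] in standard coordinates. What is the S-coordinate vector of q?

[-4, 2, -4, -3]

[q]_S is the unique c with M c = q, where M has columns g1, ..., g4.
Gaussian elimination on [M | q] yields c = (-4, 2, -4, -3).
Check: -4g1 + 2g2 - 4g3 - 3g4 = [-11, -23, -6, -13].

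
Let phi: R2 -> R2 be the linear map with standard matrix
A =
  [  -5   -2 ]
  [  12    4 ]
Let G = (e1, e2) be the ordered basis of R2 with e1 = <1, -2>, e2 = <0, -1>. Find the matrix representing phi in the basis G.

[[-1, 2], [-2, 0]]

The j-th column of [phi]_G is [phi(ej)]_G.
phi(e1) = A e1 = <-1, 4> = -e1 - 2e2, so column 1 is <-1, -2>.
Repeating for e2 and assembling the columns gives [[-1, 2], [-2, 0]].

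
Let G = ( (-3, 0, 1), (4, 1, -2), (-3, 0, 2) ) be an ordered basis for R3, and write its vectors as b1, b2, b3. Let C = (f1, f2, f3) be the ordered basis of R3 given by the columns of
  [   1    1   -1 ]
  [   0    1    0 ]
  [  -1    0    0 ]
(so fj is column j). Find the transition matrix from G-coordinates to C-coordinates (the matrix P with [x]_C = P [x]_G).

Take x = bj: its G-coordinates are the j-th standard unit vector, so P e_j — column j of P — equals [bj]_C.
b1 = -f1 + 0·f2 + 2f3, giving column 1 = (-1, 0, 2); repeating for each j gives P = [[-1, 2, -2], [0, 1, 0], [2, -1, 1]].

[[-1, 2, -2], [0, 1, 0], [2, -1, 1]]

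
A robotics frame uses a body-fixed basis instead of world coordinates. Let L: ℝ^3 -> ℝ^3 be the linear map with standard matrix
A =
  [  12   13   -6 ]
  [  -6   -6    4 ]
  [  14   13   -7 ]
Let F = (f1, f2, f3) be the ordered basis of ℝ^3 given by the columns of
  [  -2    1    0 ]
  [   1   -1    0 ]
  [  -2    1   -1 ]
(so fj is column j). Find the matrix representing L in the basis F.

[[1, 3, -2], [3, -1, 2], [2, -1, -1]]

The j-th column of [L]_F is [L(fj)]_F.
L(f1) = A f1 = [1, -2, -1] = f1 + 3f2 + 2f3, so column 1 is [1, 3, 2].
Repeating for f2, f3 and assembling the columns gives [[1, 3, -2], [3, -1, 2], [2, -1, -1]].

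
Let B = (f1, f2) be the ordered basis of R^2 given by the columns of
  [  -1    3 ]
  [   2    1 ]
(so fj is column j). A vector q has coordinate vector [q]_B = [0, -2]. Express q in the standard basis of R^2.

[-6, -2]

The coordinates say q = 0·f1 - 2f2; adding the scaled basis vectors gives [-6, -2].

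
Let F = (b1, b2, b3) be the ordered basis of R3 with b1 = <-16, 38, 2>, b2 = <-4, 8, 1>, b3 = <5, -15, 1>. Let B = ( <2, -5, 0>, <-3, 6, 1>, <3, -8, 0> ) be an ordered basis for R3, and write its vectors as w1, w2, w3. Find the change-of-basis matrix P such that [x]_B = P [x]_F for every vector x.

[[-2, -2, 1], [2, 1, 1], [-2, 1, 2]]

Let M have columns bj and N have columns wj. Then for every x, N [x]_B = x = M [x]_F, so P = N^(-1) M.
Since det N = 1, N^(-1) has integer entries; multiplying gives P = [[-2, -2, 1], [2, 1, 1], [-2, 1, 2]].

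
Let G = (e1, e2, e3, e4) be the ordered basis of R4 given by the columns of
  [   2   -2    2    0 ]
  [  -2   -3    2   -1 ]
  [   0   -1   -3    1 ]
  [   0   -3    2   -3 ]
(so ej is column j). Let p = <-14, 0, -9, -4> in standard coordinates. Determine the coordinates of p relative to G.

We seek scalars with c_1 e1 + ... + c_4 e4 = p; equivalently solve M c = p where the columns of M are e1, ..., e4.
Solving this 4x4 system gives c = (-4, 4, 1, -2).
Check: -4e1 + 4e2 + e3 - 2e4 = <-14, 0, -9, -4>.

<-4, 4, 1, -2>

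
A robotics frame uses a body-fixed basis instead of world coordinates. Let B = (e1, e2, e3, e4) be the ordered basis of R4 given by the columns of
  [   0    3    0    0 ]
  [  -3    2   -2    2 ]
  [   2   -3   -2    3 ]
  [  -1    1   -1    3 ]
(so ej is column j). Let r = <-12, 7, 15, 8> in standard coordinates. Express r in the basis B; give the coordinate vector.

<-3, -4, 0, 3>

[r]_B is the unique c with M c = r, where M has columns e1, ..., e4.
Solving this 4x4 system gives c = (-3, -4, 0, 3).
Check: -3e1 - 4e2 + 0·e3 + 3e4 = <-12, 7, 15, 8>.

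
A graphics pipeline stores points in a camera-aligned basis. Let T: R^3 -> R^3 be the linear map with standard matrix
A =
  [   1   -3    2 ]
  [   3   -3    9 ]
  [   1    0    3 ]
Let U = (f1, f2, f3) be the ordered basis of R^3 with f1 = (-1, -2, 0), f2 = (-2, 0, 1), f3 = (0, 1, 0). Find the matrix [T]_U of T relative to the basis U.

With P the matrix whose columns are f1, ..., f3, [T]_U = P^(-1) A P.
Column by column: T(f1) = A f1 = (5, 3, -1); its U-coordinates (-3, -1, -3) give column 1.
Continuing for each basis vector yields [T]_U = [[-3, -2, 3], [-1, 1, 0], [-3, -1, 3]].

[[-3, -2, 3], [-1, 1, 0], [-3, -1, 3]]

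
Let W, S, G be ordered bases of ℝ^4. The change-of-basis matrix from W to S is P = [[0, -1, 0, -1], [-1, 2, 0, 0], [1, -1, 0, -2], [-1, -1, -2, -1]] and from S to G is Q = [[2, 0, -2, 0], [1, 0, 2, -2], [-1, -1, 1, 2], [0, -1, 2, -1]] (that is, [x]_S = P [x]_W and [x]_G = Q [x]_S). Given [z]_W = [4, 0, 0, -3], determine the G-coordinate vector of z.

[-14, 25, 9, 25]

Composing the changes, [z]_G = Q P [z]_W.
Q P = [[-2, 0, 0, 2], [4, -1, 4, -3], [0, -4, -4, -3], [4, -3, 2, -3]]; applying this to [4, 0, 0, -3] gives [-14, 25, 9, 25].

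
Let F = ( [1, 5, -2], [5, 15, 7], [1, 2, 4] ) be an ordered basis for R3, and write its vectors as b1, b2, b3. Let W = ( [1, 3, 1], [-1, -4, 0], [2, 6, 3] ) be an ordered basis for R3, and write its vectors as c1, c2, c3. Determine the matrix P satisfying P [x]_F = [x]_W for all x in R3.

[[1, 1, -2], [-2, 0, 1], [-1, 2, 2]]

Column j of P is [bj]_W, since P maps F-coordinates to W-coordinates.
Expressing b1 in W: b1 = c1 - 2c2 - c3, so column 1 of P is [1, -2, -1].
Doing the same for each bj gives P = [[1, 1, -2], [-2, 0, 1], [-1, 2, 2]].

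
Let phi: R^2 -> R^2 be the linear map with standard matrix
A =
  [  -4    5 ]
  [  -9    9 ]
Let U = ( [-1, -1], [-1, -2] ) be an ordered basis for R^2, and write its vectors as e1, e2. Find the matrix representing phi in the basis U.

[[2, 3], [-1, 3]]

Let P have columns e1, e2. Then [phi]_U = P^(-1) A P.
Here det P = 1, so P^(-1) is integer; computing A P first and then P^(-1)(A P) gives [[2, 3], [-1, 3]].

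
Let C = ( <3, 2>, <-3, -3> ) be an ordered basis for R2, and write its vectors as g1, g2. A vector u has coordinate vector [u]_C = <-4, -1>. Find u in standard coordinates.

<-9, -5>

The coordinates say u = -4g1 - g2; adding the scaled basis vectors gives <-9, -5>.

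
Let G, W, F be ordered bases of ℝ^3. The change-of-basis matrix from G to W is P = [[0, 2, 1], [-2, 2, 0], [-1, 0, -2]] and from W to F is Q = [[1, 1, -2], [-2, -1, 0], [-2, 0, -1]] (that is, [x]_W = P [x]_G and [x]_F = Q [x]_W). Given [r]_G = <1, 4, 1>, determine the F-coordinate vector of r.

<21, -24, -15>

Composing the changes, [r]_F = Q P [r]_G.
Q P = [[0, 4, 5], [2, -6, -2], [1, -4, 0]]; applying this to <1, 4, 1> gives <21, -24, -15>.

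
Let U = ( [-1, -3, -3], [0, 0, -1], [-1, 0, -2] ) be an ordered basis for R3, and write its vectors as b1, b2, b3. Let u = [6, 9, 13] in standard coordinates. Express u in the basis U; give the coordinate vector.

[-3, 2, -3]

[u]_U is the unique c with M c = u, where M has columns b1, ..., b3.
Solving this 3x3 system gives c = (-3, 2, -3).
Check: -3b1 + 2b2 - 3b3 = [6, 9, 13].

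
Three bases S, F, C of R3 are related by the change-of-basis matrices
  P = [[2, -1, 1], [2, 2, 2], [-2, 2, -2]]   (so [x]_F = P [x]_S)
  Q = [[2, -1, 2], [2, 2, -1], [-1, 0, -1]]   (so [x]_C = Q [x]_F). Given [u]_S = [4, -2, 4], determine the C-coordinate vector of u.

[-24, 72, 6]

First [u]_F = P [u]_S = [14, 12, -20].
Then [u]_C = Q [u]_F = [-24, 72, 6].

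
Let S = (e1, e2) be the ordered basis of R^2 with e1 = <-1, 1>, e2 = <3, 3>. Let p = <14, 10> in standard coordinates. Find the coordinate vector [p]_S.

<-2, 4>

[p]_S is the unique c with M c = p, where M has columns e1, e2.
System: -c_1 + 3c_2 = 14, c_1 + 3c_2 = 10; solving gives c_1 = -2, c_2 = 4.
Check: -2e1 + 4e2 = <14, 10>.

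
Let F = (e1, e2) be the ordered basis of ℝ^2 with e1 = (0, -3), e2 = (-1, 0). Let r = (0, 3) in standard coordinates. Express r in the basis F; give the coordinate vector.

(-1, 0)

Write r = c_1 e1 + c_2 e2 and solve for the c_i.
System: 0c_1 - c_2 = 0, -3c_1 + 0c_2 = 3; solving gives c_1 = -1, c_2 = 0.
Check: -e1 + 0·e2 = (0, 3).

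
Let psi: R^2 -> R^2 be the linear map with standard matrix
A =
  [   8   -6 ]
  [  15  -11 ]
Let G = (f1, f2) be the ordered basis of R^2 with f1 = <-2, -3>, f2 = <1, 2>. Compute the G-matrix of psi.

[[-1, 1], [0, -2]]

With P the matrix whose columns are f1, f2, [psi]_G = P^(-1) A P.
Column by column: psi(f1) = A f1 = <2, 3>; its G-coordinates <-1, 0> give column 1.
Continuing for each basis vector yields [psi]_G = [[-1, 1], [0, -2]].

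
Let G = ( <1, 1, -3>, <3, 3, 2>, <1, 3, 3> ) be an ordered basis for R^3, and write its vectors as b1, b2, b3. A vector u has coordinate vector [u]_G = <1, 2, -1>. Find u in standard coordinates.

The coordinates say u = b1 + 2b2 - b3; adding the scaled basis vectors gives <6, 4, -2>.

<6, 4, -2>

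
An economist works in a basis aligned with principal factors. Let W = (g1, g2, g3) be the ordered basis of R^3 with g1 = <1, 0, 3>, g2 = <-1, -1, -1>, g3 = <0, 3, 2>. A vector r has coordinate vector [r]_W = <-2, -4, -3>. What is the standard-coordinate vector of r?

r = M [r]_W, where M has columns g1, ..., g3.
Carrying out the matrix-vector product, r = <2, -5, -8>.

<2, -5, -8>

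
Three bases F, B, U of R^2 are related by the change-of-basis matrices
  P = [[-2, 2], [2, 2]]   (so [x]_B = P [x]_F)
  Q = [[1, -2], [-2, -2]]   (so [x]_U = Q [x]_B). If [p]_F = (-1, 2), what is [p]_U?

(2, -16)

Composing the changes, [p]_U = Q P [p]_F.
Q P = [[-6, -2], [0, -8]]; applying this to (-1, 2) gives (2, -16).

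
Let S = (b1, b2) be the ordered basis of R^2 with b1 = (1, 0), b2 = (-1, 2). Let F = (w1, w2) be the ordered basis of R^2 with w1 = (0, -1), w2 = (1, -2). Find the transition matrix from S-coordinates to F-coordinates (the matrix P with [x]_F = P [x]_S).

Take x = bj: its S-coordinates are the j-th standard unit vector, so P e_j — column j of P — equals [bj]_F.
b1 = -2w1 + w2, giving column 1 = (-2, 1); repeating for each j gives P = [[-2, 0], [1, -1]].

[[-2, 0], [1, -1]]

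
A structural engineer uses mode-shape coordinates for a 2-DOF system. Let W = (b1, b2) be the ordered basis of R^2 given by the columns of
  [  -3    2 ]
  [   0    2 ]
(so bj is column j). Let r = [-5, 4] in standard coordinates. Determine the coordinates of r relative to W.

[r]_W is the unique c with M c = r, where M has columns b1, b2.
System: -3c_1 + 2c_2 = -5, 0c_1 + 2c_2 = 4; solving gives c_1 = 3, c_2 = 2.
Check: 3b1 + 2b2 = [-5, 4].

[3, 2]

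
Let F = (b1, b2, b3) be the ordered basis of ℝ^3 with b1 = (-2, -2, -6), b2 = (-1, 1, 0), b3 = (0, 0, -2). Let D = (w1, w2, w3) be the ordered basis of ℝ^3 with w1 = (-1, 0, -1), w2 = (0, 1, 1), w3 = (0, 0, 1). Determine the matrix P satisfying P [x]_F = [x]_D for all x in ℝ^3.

[[2, 1, 0], [-2, 1, 0], [-2, 0, -2]]

Take x = bj: its F-coordinates are the j-th standard unit vector, so P e_j — column j of P — equals [bj]_D.
b1 = 2w1 - 2w2 - 2w3, giving column 1 = (2, -2, -2); repeating for each j gives P = [[2, 1, 0], [-2, 1, 0], [-2, 0, -2]].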